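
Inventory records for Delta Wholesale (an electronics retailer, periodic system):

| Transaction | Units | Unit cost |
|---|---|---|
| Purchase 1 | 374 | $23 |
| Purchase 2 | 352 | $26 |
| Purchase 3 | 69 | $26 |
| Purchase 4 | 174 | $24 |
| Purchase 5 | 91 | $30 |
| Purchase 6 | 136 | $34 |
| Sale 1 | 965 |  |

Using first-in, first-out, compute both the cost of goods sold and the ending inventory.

Sale 1 (965) [FIFO — oldest first]: 374 @ $23 + 352 @ $26 + 69 @ $26 + 170 @ $24 = $23,628
Ending inventory: 4 @ $24 + 91 @ $30 + 136 @ $34 = $7,450
Check: goods available $31,078 = COGS $23,628 + ending $7,450

COGS = $23,628; ending inventory = $7,450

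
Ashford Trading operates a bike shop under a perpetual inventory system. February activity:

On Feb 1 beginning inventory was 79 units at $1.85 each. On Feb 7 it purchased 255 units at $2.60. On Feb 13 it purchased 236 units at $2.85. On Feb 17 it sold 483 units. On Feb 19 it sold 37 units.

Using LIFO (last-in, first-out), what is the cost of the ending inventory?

Ending inventory = $92.50

Feb 17, 483 sold [LIFO — newest first]: 236 @ $2.85 + 247 @ $2.60 = $1,314.80
Feb 19, 37 sold [LIFO — newest first]: 8 @ $2.60 + 29 @ $1.85 = $74.45
Total COGS = $1,314.80 + $74.45 = $1,389.25
Ending inventory: 50 @ $1.85 = $92.50
Check: goods available $1,481.75 = COGS $1,389.25 + ending $92.50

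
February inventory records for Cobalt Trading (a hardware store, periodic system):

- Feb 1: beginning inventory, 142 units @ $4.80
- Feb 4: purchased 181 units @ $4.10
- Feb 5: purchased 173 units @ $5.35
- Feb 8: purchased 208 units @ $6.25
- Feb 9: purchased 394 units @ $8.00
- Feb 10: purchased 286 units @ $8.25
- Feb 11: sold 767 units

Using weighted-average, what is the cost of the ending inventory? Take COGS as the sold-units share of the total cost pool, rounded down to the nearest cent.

Ending inventory = $4,083.95

Feb 11, sell 767: 767/1384 × $9,160.75 → $5,076.80
Ending inventory (cost pool remaining) = $4,083.95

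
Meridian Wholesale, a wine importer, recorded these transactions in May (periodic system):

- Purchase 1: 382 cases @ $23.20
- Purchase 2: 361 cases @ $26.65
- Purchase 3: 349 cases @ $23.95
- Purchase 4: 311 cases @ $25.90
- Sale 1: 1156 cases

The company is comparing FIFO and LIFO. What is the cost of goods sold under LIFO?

COGS = $29,166.10

FIFO COGS: 382 @ $23.20 + 361 @ $26.65 + 349 @ $23.95 + 64 @ $25.90 = $28,499.20
LIFO COGS: 311 @ $25.90 + 349 @ $23.95 + 361 @ $26.65 + 135 @ $23.20 = $29,166.10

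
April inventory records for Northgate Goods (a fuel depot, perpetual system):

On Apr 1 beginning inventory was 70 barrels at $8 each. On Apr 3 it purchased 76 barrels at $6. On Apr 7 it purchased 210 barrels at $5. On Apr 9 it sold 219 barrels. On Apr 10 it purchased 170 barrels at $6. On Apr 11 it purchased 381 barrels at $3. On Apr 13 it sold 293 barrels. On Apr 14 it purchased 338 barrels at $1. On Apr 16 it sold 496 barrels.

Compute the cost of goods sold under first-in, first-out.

COGS = $4,330

Apr 9, 219 sold [FIFO — oldest first]: 70 @ $8 + 76 @ $6 + 73 @ $5 = $1,381
Apr 13, 293 sold [FIFO — oldest first]: 137 @ $5 + 156 @ $6 = $1,621
Apr 16, 496 sold [FIFO — oldest first]: 14 @ $6 + 381 @ $3 + 101 @ $1 = $1,328
Total COGS = $1,381 + $1,621 + $1,328 = $4,330
Ending inventory: 237 @ $1 = $237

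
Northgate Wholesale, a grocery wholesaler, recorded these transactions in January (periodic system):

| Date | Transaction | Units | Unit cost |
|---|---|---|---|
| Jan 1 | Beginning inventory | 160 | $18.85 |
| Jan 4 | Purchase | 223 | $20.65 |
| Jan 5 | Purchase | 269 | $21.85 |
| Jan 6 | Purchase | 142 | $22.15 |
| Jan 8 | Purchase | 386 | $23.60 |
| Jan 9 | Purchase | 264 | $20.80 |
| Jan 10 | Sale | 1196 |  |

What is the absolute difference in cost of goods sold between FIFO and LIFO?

$325.20

FIFO COGS: 160 @ $18.85 + 223 @ $20.65 + 269 @ $21.85 + 142 @ $22.15 + 386 @ $23.60 + 16 @ $20.80 = $26,086.30
LIFO COGS: 264 @ $20.80 + 386 @ $23.60 + 142 @ $22.15 + 269 @ $21.85 + 135 @ $20.65 = $26,411.50
Difference = |$26,086.30 − $26,411.50| = $325.20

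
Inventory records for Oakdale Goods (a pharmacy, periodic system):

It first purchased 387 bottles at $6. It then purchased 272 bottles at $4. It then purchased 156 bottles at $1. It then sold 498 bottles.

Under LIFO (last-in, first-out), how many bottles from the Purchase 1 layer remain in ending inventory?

Sale 1 (498) [LIFO — newest first]: 156 @ $1 + 272 @ $4 + 70 @ $6 = $1,664
Ending inventory: 317 @ $6 = $1,902

317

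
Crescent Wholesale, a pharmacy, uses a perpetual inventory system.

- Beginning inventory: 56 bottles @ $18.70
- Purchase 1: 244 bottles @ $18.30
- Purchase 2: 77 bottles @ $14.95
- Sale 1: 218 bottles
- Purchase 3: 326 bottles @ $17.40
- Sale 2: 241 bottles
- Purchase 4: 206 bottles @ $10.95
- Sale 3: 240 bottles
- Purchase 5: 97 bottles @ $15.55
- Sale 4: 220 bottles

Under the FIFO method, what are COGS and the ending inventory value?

COGS = $14,747.15; ending inventory = $1,352.85

Sale 1 (218) [FIFO — oldest first]: 56 @ $18.70 + 162 @ $18.30 = $4,011.80
Sale 2 (241) [FIFO — oldest first]: 82 @ $18.30 + 77 @ $14.95 + 82 @ $17.40 = $4,078.55
Sale 3 (240) [FIFO — oldest first]: 240 @ $17.40 = $4,176.00
Sale 4 (220) [FIFO — oldest first]: 4 @ $17.40 + 206 @ $10.95 + 10 @ $15.55 = $2,480.80
Total COGS = $4,011.80 + $4,078.55 + $4,176.00 + $2,480.80 = $14,747.15
Ending inventory: 87 @ $15.55 = $1,352.85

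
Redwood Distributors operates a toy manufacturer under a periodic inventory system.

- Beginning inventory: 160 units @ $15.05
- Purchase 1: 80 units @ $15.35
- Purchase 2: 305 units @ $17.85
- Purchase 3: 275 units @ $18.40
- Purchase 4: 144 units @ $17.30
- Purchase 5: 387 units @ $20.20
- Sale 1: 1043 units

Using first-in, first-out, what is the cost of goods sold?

COGS = $18,227.25

Sale 1 (1043) [FIFO — oldest first]: 160 @ $15.05 + 80 @ $15.35 + 305 @ $17.85 + 275 @ $18.40 + 144 @ $17.30 + 79 @ $20.20 = $18,227.25
Ending inventory: 308 @ $20.20 = $6,221.60
Check: goods available $24,448.85 = COGS $18,227.25 + ending $6,221.60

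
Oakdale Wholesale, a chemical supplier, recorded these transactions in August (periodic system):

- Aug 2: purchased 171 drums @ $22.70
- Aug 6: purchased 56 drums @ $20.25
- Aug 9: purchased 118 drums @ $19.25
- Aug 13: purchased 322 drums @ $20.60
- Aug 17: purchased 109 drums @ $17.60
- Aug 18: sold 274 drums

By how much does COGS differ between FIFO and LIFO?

FIFO COGS: 171 @ $22.70 + 56 @ $20.25 + 47 @ $19.25 = $5,920.45
LIFO COGS: 109 @ $17.60 + 165 @ $20.60 = $5,317.40
Difference = |$5,920.45 − $5,317.40| = $603.05

$603.05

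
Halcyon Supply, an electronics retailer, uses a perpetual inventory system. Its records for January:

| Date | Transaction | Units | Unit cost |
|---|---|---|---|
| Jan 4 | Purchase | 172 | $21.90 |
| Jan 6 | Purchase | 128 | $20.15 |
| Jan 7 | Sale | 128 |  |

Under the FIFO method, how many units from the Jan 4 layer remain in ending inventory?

Jan 7, 128 sold [FIFO — oldest first]: 128 @ $21.90 = $2,803.20
Ending inventory: 44 @ $21.90 + 128 @ $20.15 = $3,542.80
Check: goods available $6,346.00 = COGS $2,803.20 + ending $3,542.80

44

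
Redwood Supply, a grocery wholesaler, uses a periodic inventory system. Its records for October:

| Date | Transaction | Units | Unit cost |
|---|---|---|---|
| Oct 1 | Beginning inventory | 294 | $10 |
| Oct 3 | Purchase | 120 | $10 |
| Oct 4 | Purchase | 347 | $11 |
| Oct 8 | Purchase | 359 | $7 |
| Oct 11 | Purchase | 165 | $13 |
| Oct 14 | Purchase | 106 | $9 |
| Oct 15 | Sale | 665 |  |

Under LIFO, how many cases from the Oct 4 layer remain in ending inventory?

312

Oct 15, 665 sold [LIFO — newest first]: 106 @ $9 + 165 @ $13 + 359 @ $7 + 35 @ $11 = $5,997
Ending inventory: 294 @ $10 + 120 @ $10 + 312 @ $11 = $7,572
Check: goods available $13,569 = COGS $5,997 + ending $7,572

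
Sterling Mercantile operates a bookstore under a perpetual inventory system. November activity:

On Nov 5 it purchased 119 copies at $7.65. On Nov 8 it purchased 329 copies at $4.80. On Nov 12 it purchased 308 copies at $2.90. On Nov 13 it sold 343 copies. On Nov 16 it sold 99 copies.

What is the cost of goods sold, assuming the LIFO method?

Nov 13, 343 sold [LIFO — newest first]: 308 @ $2.90 + 35 @ $4.80 = $1,061.20
Nov 16, 99 sold [LIFO — newest first]: 99 @ $4.80 = $475.20
Total COGS = $1,061.20 + $475.20 = $1,536.40
Ending inventory: 119 @ $7.65 + 195 @ $4.80 = $1,846.35

COGS = $1,536.40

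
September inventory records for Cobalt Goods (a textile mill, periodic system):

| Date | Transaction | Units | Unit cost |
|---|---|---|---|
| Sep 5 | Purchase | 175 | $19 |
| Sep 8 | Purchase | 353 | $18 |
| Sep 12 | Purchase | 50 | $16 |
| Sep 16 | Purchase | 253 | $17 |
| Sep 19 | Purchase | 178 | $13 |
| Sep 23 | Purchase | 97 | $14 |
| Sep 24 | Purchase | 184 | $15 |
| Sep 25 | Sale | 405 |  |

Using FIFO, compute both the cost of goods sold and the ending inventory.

Sep 25, 405 sold [FIFO — oldest first]: 175 @ $19 + 230 @ $18 = $7,465
Ending inventory: 123 @ $18 + 50 @ $16 + 253 @ $17 + 178 @ $13 + 97 @ $14 + 184 @ $15 = $13,747

COGS = $7,465; ending inventory = $13,747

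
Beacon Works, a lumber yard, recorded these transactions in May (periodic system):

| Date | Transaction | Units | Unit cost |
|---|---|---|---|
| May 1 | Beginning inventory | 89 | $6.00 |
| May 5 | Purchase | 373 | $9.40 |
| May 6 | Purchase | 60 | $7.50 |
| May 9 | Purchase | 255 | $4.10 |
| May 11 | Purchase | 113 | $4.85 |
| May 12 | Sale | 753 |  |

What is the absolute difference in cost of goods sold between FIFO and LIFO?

$338.75

FIFO COGS: 89 @ $6.00 + 373 @ $9.40 + 60 @ $7.50 + 231 @ $4.10 = $5,437.30
LIFO COGS: 113 @ $4.85 + 255 @ $4.10 + 60 @ $7.50 + 325 @ $9.40 = $5,098.55
Difference = |$5,437.30 − $5,098.55| = $338.75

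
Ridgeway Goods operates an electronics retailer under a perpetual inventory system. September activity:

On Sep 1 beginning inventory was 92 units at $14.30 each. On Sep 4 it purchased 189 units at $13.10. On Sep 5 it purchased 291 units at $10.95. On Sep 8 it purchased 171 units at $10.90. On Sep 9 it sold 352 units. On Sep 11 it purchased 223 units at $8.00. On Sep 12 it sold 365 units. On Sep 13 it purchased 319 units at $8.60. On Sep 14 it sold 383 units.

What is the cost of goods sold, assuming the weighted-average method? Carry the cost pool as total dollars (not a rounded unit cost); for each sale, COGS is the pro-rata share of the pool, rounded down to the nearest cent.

COGS = $11,625.48

After Sep 1: 92 on hand, pool $1,315.60 (≈ $14.3000 each)
After Sep 4: 281 on hand, pool $3,791.50 (≈ $13.4929 each)
After Sep 5: 572 on hand, pool $6,977.95 (≈ $12.1992 each)
After Sep 8: 743 on hand, pool $8,841.85 (≈ $11.9002 each)
Sep 9, sell 352: 352/743 × $8,841.85 → $4,188.87
After Sep 11: 614 on hand, pool $6,436.98 (≈ $10.4837 each)
Sep 12, sell 365: 365/614 × $6,436.98 → $3,826.54
After Sep 13: 568 on hand, pool $5,353.84 (≈ $9.4258 each)
Sep 14, sell 383: 383/568 × $5,353.84 → $3,610.07
Total COGS = $4,188.87 + $3,826.54 + $3,610.07 = $11,625.48
Ending inventory (cost pool remaining) = $1,743.77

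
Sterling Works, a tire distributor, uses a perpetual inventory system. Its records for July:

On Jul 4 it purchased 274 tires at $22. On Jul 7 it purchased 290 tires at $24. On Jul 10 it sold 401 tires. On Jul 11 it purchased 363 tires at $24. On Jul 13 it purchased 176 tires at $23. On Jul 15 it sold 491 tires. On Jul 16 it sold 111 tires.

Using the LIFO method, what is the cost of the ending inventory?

Ending inventory = $2,200

Jul 10, 401 sold [LIFO — newest first]: 290 @ $24 + 111 @ $22 = $9,402
Jul 15, 491 sold [LIFO — newest first]: 176 @ $23 + 315 @ $24 = $11,608
Jul 16, 111 sold [LIFO — newest first]: 48 @ $24 + 63 @ $22 = $2,538
Total COGS = $9,402 + $11,608 + $2,538 = $23,548
Ending inventory: 100 @ $22 = $2,200
Check: goods available $25,748 = COGS $23,548 + ending $2,200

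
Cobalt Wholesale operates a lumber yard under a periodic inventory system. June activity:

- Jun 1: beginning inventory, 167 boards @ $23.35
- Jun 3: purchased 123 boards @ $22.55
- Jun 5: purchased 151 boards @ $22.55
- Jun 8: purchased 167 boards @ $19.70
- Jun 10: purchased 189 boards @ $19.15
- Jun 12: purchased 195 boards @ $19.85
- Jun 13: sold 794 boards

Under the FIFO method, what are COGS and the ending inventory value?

COGS = $16,929.95; ending inventory = $3,928.20

Jun 13, 794 sold [FIFO — oldest first]: 167 @ $23.35 + 123 @ $22.55 + 151 @ $22.55 + 167 @ $19.70 + 186 @ $19.15 = $16,929.95
Ending inventory: 3 @ $19.15 + 195 @ $19.85 = $3,928.20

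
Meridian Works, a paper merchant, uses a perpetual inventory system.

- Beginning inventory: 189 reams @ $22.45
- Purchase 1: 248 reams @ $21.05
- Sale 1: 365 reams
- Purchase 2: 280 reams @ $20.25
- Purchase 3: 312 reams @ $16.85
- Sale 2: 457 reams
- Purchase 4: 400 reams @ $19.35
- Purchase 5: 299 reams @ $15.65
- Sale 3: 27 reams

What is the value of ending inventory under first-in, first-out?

Sale 1 (365) [FIFO — oldest first]: 189 @ $22.45 + 176 @ $21.05 = $7,947.85
Sale 2 (457) [FIFO — oldest first]: 72 @ $21.05 + 280 @ $20.25 + 105 @ $16.85 = $8,954.85
Sale 3 (27) [FIFO — oldest first]: 27 @ $16.85 = $454.95
Total COGS = $7,947.85 + $8,954.85 + $454.95 = $17,357.65
Ending inventory: 180 @ $16.85 + 400 @ $19.35 + 299 @ $15.65 = $15,452.35
Check: goods available $32,810.00 = COGS $17,357.65 + ending $15,452.35

Ending inventory = $15,452.35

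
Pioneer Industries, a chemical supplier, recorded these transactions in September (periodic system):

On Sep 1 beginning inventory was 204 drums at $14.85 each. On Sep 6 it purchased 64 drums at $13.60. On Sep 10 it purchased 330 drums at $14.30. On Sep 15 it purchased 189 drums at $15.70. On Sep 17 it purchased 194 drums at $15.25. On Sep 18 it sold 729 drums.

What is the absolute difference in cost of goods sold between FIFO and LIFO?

FIFO COGS: 204 @ $14.85 + 64 @ $13.60 + 330 @ $14.30 + 131 @ $15.70 = $10,675.50
LIFO COGS: 194 @ $15.25 + 189 @ $15.70 + 330 @ $14.30 + 16 @ $13.60 = $10,862.40
Difference = |$10,675.50 − $10,862.40| = $186.90

$186.90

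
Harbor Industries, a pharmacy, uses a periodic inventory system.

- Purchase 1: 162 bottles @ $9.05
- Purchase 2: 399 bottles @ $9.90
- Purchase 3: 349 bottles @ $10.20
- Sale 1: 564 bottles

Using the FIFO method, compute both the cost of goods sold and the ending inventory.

Sale 1 (564) [FIFO — oldest first]: 162 @ $9.05 + 399 @ $9.90 + 3 @ $10.20 = $5,446.80
Ending inventory: 346 @ $10.20 = $3,529.20

COGS = $5,446.80; ending inventory = $3,529.20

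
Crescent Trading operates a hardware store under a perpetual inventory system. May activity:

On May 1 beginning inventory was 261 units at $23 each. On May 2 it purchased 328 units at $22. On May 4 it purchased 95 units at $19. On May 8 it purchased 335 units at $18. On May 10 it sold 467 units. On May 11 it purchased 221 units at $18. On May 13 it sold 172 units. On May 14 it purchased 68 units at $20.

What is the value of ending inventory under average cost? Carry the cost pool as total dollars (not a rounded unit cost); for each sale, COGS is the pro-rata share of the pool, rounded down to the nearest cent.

Ending inventory = $13,320.23

After May 1: 261 on hand, pool $6,003.00 (≈ $23.0000 each)
After May 2: 589 on hand, pool $13,219.00 (≈ $22.4431 each)
After May 4: 684 on hand, pool $15,024.00 (≈ $21.9649 each)
After May 8: 1019 on hand, pool $21,054.00 (≈ $20.6614 each)
May 10, sell 467: 467/1019 × $21,054.00 → $9,648.88
After May 11: 773 on hand, pool $15,383.12 (≈ $19.9005 each)
May 13, sell 172: 172/773 × $15,383.12 → $3,422.89
After May 14: 669 on hand, pool $13,320.23 (≈ $19.9107 each)
Total COGS = $9,648.88 + $3,422.89 = $13,071.77
Ending inventory (cost pool remaining) = $13,320.23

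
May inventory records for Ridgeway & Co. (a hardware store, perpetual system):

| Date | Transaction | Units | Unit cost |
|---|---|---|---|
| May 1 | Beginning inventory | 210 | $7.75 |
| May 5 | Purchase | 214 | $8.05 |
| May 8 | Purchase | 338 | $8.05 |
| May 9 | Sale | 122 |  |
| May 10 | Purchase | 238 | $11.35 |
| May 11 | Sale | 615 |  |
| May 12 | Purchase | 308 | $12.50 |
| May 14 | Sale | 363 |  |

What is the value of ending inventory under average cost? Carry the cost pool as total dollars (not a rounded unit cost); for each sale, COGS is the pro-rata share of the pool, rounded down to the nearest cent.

Ending inventory = $2,253.61

After May 1: 210 on hand, pool $1,627.50 (≈ $7.7500 each)
After May 5: 424 on hand, pool $3,350.20 (≈ $7.9014 each)
After May 8: 762 on hand, pool $6,071.10 (≈ $7.9673 each)
May 9, sell 122: 122/762 × $6,071.10 → $972.01
After May 10: 878 on hand, pool $7,800.39 (≈ $8.8843 each)
May 11, sell 615: 615/878 × $7,800.39 → $5,463.82
After May 12: 571 on hand, pool $6,186.57 (≈ $10.8346 each)
May 14, sell 363: 363/571 × $6,186.57 → $3,932.96
Total COGS = $972.01 + $5,463.82 + $3,932.96 = $10,368.79
Ending inventory (cost pool remaining) = $2,253.61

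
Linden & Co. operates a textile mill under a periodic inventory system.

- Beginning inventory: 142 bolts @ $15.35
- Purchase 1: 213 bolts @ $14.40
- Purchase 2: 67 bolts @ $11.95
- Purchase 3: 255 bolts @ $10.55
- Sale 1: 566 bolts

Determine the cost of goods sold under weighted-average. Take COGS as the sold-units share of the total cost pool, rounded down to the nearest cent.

COGS = $7,305.16

Sale 1, sell 566: 566/677 × $8,737.80 → $7,305.16
Ending inventory (cost pool remaining) = $1,432.64
Check: goods available $8,737.80 = COGS $7,305.16 + ending $1,432.64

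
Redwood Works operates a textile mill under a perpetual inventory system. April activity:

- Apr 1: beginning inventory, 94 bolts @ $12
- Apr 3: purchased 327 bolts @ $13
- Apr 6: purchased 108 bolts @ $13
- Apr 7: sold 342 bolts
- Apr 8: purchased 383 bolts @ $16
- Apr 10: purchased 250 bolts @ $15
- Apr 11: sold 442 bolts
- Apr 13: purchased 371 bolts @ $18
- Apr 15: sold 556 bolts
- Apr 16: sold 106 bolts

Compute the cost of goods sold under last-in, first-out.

Apr 7, 342 sold [LIFO — newest first]: 108 @ $13 + 234 @ $13 = $4,446
Apr 11, 442 sold [LIFO — newest first]: 250 @ $15 + 192 @ $16 = $6,822
Apr 15, 556 sold [LIFO — newest first]: 371 @ $18 + 185 @ $16 = $9,638
Apr 16, 106 sold [LIFO — newest first]: 6 @ $16 + 93 @ $13 + 7 @ $12 = $1,389
Total COGS = $4,446 + $6,822 + $9,638 + $1,389 = $22,295
Ending inventory: 87 @ $12 = $1,044

COGS = $22,295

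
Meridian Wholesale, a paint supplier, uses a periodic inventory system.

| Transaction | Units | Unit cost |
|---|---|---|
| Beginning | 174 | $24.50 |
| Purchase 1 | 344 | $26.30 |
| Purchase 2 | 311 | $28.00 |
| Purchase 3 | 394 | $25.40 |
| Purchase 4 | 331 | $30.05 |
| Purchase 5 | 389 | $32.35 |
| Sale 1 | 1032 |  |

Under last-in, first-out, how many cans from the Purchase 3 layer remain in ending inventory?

82

Sale 1 (1032) [LIFO — newest first]: 389 @ $32.35 + 331 @ $30.05 + 312 @ $25.40 = $30,455.50
Ending inventory: 174 @ $24.50 + 344 @ $26.30 + 311 @ $28.00 + 82 @ $25.40 = $24,101.00
Check: goods available $54,556.50 = COGS $30,455.50 + ending $24,101.00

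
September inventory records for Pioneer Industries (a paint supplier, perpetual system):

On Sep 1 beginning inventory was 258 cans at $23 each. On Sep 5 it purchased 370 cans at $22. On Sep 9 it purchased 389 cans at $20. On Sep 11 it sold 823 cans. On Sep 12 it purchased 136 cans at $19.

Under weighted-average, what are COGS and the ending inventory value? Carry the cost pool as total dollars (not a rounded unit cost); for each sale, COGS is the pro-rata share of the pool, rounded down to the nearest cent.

After Sep 1: 258 on hand, pool $5,934.00 (≈ $23.0000 each)
After Sep 5: 628 on hand, pool $14,074.00 (≈ $22.4108 each)
After Sep 9: 1017 on hand, pool $21,854.00 (≈ $21.4887 each)
Sep 11, sell 823: 823/1017 × $21,854.00 → $17,685.19
After Sep 12: 330 on hand, pool $6,752.81 (≈ $20.4631 each)
Ending inventory (cost pool remaining) = $6,752.81
Check: goods available $24,438.00 = COGS $17,685.19 + ending $6,752.81

COGS = $17,685.19; ending inventory = $6,752.81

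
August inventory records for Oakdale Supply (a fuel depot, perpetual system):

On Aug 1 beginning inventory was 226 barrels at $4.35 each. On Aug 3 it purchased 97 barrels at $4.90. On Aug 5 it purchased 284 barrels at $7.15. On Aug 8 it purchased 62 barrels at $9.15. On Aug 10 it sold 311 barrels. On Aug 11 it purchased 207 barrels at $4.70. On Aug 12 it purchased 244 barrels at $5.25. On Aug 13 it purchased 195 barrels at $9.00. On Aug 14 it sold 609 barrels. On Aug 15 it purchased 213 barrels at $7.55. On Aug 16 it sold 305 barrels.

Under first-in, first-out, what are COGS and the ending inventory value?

COGS = $7,255.20; ending inventory = $2,418.15

Aug 10, 311 sold [FIFO — oldest first]: 226 @ $4.35 + 85 @ $4.90 = $1,399.60
Aug 14, 609 sold [FIFO — oldest first]: 12 @ $4.90 + 284 @ $7.15 + 62 @ $9.15 + 207 @ $4.70 + 44 @ $5.25 = $3,860.60
Aug 16, 305 sold [FIFO — oldest first]: 200 @ $5.25 + 105 @ $9.00 = $1,995.00
Total COGS = $1,399.60 + $3,860.60 + $1,995.00 = $7,255.20
Ending inventory: 90 @ $9.00 + 213 @ $7.55 = $2,418.15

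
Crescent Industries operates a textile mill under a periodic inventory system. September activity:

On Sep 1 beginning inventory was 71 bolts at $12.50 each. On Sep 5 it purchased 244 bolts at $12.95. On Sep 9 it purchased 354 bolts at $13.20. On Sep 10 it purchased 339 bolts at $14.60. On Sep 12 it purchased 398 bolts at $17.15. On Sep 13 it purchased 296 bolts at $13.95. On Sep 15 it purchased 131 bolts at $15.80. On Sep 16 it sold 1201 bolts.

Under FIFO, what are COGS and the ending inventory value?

Sep 16, 1201 sold [FIFO — oldest first]: 71 @ $12.50 + 244 @ $12.95 + 354 @ $13.20 + 339 @ $14.60 + 193 @ $17.15 = $16,979.45
Ending inventory: 205 @ $17.15 + 296 @ $13.95 + 131 @ $15.80 = $9,714.75

COGS = $16,979.45; ending inventory = $9,714.75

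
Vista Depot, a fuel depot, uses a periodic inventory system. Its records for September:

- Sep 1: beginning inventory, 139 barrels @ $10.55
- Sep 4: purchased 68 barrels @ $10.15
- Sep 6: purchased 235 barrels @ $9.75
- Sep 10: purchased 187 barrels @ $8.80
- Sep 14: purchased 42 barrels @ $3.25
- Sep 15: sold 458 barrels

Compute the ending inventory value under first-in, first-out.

Sep 15, 458 sold [FIFO — oldest first]: 139 @ $10.55 + 68 @ $10.15 + 235 @ $9.75 + 16 @ $8.80 = $4,588.70
Ending inventory: 171 @ $8.80 + 42 @ $3.25 = $1,641.30

Ending inventory = $1,641.30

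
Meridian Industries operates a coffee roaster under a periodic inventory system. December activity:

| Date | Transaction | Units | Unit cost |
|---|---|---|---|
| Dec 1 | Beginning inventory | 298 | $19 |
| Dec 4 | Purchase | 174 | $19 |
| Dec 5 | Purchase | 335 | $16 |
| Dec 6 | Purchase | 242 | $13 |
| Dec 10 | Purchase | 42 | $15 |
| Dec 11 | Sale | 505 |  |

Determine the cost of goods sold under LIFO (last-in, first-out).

Dec 11, 505 sold [LIFO — newest first]: 42 @ $15 + 242 @ $13 + 221 @ $16 = $7,312
Ending inventory: 298 @ $19 + 174 @ $19 + 114 @ $16 = $10,792

COGS = $7,312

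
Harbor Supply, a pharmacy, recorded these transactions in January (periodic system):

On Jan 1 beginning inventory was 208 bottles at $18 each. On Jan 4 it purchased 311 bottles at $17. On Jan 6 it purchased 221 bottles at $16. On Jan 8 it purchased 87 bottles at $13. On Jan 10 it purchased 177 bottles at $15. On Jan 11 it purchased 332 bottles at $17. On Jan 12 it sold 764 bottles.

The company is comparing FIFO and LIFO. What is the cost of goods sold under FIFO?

FIFO COGS: 208 @ $18 + 311 @ $17 + 221 @ $16 + 24 @ $13 = $12,879
LIFO COGS: 332 @ $17 + 177 @ $15 + 87 @ $13 + 168 @ $16 = $12,118

COGS = $12,879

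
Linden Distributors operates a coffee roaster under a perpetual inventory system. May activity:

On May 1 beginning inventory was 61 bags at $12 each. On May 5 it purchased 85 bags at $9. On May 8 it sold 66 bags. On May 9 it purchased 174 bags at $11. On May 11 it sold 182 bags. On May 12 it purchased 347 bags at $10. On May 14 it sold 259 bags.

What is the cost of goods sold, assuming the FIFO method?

COGS = $5,281

May 8, 66 sold [FIFO — oldest first]: 61 @ $12 + 5 @ $9 = $777
May 11, 182 sold [FIFO — oldest first]: 80 @ $9 + 102 @ $11 = $1,842
May 14, 259 sold [FIFO — oldest first]: 72 @ $11 + 187 @ $10 = $2,662
Total COGS = $777 + $1,842 + $2,662 = $5,281
Ending inventory: 160 @ $10 = $1,600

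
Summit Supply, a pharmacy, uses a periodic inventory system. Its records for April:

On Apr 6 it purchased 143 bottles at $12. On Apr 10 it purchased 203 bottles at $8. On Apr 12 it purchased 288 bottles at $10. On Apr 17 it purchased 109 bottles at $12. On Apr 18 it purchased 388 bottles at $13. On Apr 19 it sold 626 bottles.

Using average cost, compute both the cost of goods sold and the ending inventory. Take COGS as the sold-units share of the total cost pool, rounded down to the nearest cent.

COGS = $6,958.50; ending inventory = $5,613.50

Apr 19, sell 626: 626/1131 × $12,572.00 → $6,958.50
Ending inventory (cost pool remaining) = $5,613.50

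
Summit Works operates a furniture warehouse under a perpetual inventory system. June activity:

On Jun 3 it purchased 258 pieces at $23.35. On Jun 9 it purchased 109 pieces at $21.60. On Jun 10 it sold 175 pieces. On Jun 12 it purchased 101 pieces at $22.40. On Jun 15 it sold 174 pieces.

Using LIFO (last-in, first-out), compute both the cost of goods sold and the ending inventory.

COGS = $7,862.45; ending inventory = $2,778.65

Jun 10, 175 sold [LIFO — newest first]: 109 @ $21.60 + 66 @ $23.35 = $3,895.50
Jun 15, 174 sold [LIFO — newest first]: 101 @ $22.40 + 73 @ $23.35 = $3,966.95
Total COGS = $3,895.50 + $3,966.95 = $7,862.45
Ending inventory: 119 @ $23.35 = $2,778.65
Check: goods available $10,641.10 = COGS $7,862.45 + ending $2,778.65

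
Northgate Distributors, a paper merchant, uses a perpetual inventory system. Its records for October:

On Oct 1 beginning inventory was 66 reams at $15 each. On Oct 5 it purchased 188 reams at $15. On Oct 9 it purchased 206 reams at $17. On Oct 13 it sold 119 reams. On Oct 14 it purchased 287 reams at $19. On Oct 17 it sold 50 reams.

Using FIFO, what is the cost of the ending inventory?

Oct 13, 119 sold [FIFO — oldest first]: 66 @ $15 + 53 @ $15 = $1,785
Oct 17, 50 sold [FIFO — oldest first]: 50 @ $15 = $750
Total COGS = $1,785 + $750 = $2,535
Ending inventory: 85 @ $15 + 206 @ $17 + 287 @ $19 = $10,230
Check: goods available $12,765 = COGS $2,535 + ending $10,230

Ending inventory = $10,230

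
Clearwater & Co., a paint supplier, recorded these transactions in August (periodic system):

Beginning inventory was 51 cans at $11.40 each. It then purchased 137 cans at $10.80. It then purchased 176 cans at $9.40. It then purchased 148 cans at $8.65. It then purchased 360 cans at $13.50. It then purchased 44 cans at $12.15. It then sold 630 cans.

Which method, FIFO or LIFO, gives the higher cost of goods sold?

FIFO COGS: 51 @ $11.40 + 137 @ $10.80 + 176 @ $9.40 + 148 @ $8.65 + 118 @ $13.50 = $6,588.60
LIFO COGS: 44 @ $12.15 + 360 @ $13.50 + 148 @ $8.65 + 78 @ $9.40 = $7,408.00

LIFO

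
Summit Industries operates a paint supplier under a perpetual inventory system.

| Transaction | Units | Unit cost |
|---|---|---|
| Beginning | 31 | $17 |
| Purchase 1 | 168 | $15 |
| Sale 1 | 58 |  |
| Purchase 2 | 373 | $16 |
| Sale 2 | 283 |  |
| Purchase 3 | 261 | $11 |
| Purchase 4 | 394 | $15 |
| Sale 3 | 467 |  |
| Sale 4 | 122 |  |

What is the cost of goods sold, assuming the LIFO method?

COGS = $13,453

Sale 1 (58) [LIFO — newest first]: 58 @ $15 = $870
Sale 2 (283) [LIFO — newest first]: 283 @ $16 = $4,528
Sale 3 (467) [LIFO — newest first]: 394 @ $15 + 73 @ $11 = $6,713
Sale 4 (122) [LIFO — newest first]: 122 @ $11 = $1,342
Total COGS = $870 + $4,528 + $6,713 + $1,342 = $13,453
Ending inventory: 31 @ $17 + 110 @ $15 + 90 @ $16 + 66 @ $11 = $4,343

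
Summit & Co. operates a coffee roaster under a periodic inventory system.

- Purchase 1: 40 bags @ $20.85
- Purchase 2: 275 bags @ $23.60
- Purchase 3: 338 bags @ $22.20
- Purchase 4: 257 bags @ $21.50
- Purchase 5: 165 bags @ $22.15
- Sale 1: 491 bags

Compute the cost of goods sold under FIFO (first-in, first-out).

Sale 1 (491) [FIFO — oldest first]: 40 @ $20.85 + 275 @ $23.60 + 176 @ $22.20 = $11,231.20
Ending inventory: 162 @ $22.20 + 257 @ $21.50 + 165 @ $22.15 = $12,776.65
Check: goods available $24,007.85 = COGS $11,231.20 + ending $12,776.65

COGS = $11,231.20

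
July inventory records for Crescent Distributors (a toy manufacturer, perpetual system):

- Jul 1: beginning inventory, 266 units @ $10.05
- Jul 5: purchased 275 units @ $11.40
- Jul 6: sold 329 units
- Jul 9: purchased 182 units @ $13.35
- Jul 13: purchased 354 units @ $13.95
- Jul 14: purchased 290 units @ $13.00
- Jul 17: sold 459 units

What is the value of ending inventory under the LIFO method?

Ending inventory = $7,141.05

Jul 6, 329 sold [LIFO — newest first]: 275 @ $11.40 + 54 @ $10.05 = $3,677.70
Jul 17, 459 sold [LIFO — newest first]: 290 @ $13.00 + 169 @ $13.95 = $6,127.55
Total COGS = $3,677.70 + $6,127.55 = $9,805.25
Ending inventory: 212 @ $10.05 + 182 @ $13.35 + 185 @ $13.95 = $7,141.05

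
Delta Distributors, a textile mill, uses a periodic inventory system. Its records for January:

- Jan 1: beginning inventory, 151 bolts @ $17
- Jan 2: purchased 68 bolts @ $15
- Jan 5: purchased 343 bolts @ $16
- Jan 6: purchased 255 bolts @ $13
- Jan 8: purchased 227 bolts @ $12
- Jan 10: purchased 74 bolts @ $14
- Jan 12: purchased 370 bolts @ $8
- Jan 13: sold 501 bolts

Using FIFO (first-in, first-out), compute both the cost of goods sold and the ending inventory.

Jan 13, 501 sold [FIFO — oldest first]: 151 @ $17 + 68 @ $15 + 282 @ $16 = $8,099
Ending inventory: 61 @ $16 + 255 @ $13 + 227 @ $12 + 74 @ $14 + 370 @ $8 = $11,011

COGS = $8,099; ending inventory = $11,011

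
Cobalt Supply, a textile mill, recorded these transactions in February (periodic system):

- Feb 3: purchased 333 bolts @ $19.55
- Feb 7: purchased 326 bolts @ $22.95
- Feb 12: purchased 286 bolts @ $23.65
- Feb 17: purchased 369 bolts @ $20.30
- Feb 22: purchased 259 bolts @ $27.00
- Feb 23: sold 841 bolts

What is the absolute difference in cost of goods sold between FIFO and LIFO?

$1,225.00

FIFO COGS: 333 @ $19.55 + 326 @ $22.95 + 182 @ $23.65 = $18,296.15
LIFO COGS: 259 @ $27.00 + 369 @ $20.30 + 213 @ $23.65 = $19,521.15
Difference = |$18,296.15 − $19,521.15| = $1,225.00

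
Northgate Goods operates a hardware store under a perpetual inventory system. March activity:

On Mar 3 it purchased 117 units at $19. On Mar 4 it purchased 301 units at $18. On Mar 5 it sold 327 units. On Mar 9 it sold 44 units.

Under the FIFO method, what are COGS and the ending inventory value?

Mar 5, 327 sold [FIFO — oldest first]: 117 @ $19 + 210 @ $18 = $6,003
Mar 9, 44 sold [FIFO — oldest first]: 44 @ $18 = $792
Total COGS = $6,003 + $792 = $6,795
Ending inventory: 47 @ $18 = $846
Check: goods available $7,641 = COGS $6,795 + ending $846

COGS = $6,795; ending inventory = $846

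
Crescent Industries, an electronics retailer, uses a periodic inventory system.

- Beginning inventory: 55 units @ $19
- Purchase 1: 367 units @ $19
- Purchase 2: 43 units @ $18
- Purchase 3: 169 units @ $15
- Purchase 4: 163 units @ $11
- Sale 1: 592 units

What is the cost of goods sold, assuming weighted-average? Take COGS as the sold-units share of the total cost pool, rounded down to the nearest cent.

COGS = $9,745.34

Sale 1, sell 592: 592/797 × $13,120.00 → $9,745.34
Ending inventory (cost pool remaining) = $3,374.66
Check: goods available $13,120.00 = COGS $9,745.34 + ending $3,374.66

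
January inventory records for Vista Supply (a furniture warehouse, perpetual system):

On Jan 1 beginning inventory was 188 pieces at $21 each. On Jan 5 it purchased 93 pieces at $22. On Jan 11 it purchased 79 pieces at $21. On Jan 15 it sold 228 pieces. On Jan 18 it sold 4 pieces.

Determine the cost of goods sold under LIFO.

COGS = $4,965

Jan 15, 228 sold [LIFO — newest first]: 79 @ $21 + 93 @ $22 + 56 @ $21 = $4,881
Jan 18, 4 sold [LIFO — newest first]: 4 @ $21 = $84
Total COGS = $4,881 + $84 = $4,965
Ending inventory: 128 @ $21 = $2,688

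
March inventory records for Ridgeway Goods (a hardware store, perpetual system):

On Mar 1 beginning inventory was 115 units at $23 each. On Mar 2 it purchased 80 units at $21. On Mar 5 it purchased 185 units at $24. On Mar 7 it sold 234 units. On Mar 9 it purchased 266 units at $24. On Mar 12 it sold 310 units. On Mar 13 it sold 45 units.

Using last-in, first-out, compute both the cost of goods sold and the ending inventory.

Mar 7, 234 sold [LIFO — newest first]: 185 @ $24 + 49 @ $21 = $5,469
Mar 12, 310 sold [LIFO — newest first]: 266 @ $24 + 31 @ $21 + 13 @ $23 = $7,334
Mar 13, 45 sold [LIFO — newest first]: 45 @ $23 = $1,035
Total COGS = $5,469 + $7,334 + $1,035 = $13,838
Ending inventory: 57 @ $23 = $1,311

COGS = $13,838; ending inventory = $1,311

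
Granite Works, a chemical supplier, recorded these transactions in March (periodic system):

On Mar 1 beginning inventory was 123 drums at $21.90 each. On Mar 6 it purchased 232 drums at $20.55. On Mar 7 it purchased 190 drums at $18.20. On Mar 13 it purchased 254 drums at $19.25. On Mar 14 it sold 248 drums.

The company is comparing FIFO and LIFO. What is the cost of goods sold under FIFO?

COGS = $5,262.45

FIFO COGS: 123 @ $21.90 + 125 @ $20.55 = $5,262.45
LIFO COGS: 248 @ $19.25 = $4,774.00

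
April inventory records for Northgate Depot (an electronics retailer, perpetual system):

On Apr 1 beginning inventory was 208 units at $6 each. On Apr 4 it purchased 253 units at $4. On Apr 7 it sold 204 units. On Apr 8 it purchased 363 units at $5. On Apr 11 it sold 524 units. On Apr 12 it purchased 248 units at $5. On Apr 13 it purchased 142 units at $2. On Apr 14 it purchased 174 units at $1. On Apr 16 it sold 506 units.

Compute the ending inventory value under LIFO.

Ending inventory = $866

Apr 7, 204 sold [LIFO — newest first]: 204 @ $4 = $816
Apr 11, 524 sold [LIFO — newest first]: 363 @ $5 + 49 @ $4 + 112 @ $6 = $2,683
Apr 16, 506 sold [LIFO — newest first]: 174 @ $1 + 142 @ $2 + 190 @ $5 = $1,408
Total COGS = $816 + $2,683 + $1,408 = $4,907
Ending inventory: 96 @ $6 + 58 @ $5 = $866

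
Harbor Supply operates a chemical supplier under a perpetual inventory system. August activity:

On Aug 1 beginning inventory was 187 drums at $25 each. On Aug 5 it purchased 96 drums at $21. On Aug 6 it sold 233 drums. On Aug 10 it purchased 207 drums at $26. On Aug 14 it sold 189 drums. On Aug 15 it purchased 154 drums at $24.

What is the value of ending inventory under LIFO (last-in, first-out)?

Ending inventory = $5,414

Aug 6, 233 sold [LIFO — newest first]: 96 @ $21 + 137 @ $25 = $5,441
Aug 14, 189 sold [LIFO — newest first]: 189 @ $26 = $4,914
Total COGS = $5,441 + $4,914 = $10,355
Ending inventory: 50 @ $25 + 18 @ $26 + 154 @ $24 = $5,414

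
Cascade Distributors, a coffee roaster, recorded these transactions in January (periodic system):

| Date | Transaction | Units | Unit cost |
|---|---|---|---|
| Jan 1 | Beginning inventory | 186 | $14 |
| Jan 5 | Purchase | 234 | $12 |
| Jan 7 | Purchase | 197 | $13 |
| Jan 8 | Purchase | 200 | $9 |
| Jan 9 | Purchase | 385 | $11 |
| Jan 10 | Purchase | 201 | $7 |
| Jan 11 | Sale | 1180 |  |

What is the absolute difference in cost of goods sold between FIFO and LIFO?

FIFO COGS: 186 @ $14 + 234 @ $12 + 197 @ $13 + 200 @ $9 + 363 @ $11 = $13,766
LIFO COGS: 201 @ $7 + 385 @ $11 + 200 @ $9 + 197 @ $13 + 197 @ $12 = $12,367
Difference = |$13,766 − $12,367| = $1,399

$1,399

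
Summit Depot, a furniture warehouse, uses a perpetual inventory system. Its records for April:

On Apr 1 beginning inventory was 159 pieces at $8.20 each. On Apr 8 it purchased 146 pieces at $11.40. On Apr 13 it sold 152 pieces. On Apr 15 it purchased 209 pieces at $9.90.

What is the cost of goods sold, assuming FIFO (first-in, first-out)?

COGS = $1,246.40

Apr 13, 152 sold [FIFO — oldest first]: 152 @ $8.20 = $1,246.40
Ending inventory: 7 @ $8.20 + 146 @ $11.40 + 209 @ $9.90 = $3,790.90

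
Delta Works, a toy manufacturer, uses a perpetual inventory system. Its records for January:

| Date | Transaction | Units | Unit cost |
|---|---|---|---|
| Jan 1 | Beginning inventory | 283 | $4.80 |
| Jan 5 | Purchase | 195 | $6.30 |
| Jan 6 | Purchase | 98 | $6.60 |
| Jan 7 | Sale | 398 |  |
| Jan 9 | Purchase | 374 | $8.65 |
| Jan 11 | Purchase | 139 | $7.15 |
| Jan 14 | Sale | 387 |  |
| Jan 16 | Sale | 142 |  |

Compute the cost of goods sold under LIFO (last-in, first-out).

Jan 7, 398 sold [LIFO — newest first]: 98 @ $6.60 + 195 @ $6.30 + 105 @ $4.80 = $2,379.30
Jan 14, 387 sold [LIFO — newest first]: 139 @ $7.15 + 248 @ $8.65 = $3,139.05
Jan 16, 142 sold [LIFO — newest first]: 126 @ $8.65 + 16 @ $4.80 = $1,166.70
Total COGS = $2,379.30 + $3,139.05 + $1,166.70 = $6,685.05
Ending inventory: 162 @ $4.80 = $777.60

COGS = $6,685.05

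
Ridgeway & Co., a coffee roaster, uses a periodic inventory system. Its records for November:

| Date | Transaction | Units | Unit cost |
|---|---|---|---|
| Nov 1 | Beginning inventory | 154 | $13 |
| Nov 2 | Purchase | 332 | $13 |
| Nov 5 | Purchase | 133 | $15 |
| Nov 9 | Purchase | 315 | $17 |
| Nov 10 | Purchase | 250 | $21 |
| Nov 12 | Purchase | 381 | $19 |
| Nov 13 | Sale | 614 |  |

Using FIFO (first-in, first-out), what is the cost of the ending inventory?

Nov 13, 614 sold [FIFO — oldest first]: 154 @ $13 + 332 @ $13 + 128 @ $15 = $8,238
Ending inventory: 5 @ $15 + 315 @ $17 + 250 @ $21 + 381 @ $19 = $17,919

Ending inventory = $17,919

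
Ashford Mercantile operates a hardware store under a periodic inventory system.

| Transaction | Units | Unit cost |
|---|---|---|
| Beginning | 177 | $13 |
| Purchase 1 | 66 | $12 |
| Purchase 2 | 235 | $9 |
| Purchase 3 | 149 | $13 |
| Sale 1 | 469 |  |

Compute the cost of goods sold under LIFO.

Sale 1 (469) [LIFO — newest first]: 149 @ $13 + 235 @ $9 + 66 @ $12 + 19 @ $13 = $5,091
Ending inventory: 158 @ $13 = $2,054
Check: goods available $7,145 = COGS $5,091 + ending $2,054

COGS = $5,091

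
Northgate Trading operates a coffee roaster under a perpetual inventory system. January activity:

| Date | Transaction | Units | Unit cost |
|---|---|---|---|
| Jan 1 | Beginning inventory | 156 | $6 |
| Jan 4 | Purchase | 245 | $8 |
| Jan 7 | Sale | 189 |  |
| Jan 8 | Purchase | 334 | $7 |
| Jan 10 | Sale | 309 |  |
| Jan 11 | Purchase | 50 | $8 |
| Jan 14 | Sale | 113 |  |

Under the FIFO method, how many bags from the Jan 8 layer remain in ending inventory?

124

Jan 7, 189 sold [FIFO — oldest first]: 156 @ $6 + 33 @ $8 = $1,200
Jan 10, 309 sold [FIFO — oldest first]: 212 @ $8 + 97 @ $7 = $2,375
Jan 14, 113 sold [FIFO — oldest first]: 113 @ $7 = $791
Total COGS = $1,200 + $2,375 + $791 = $4,366
Ending inventory: 124 @ $7 + 50 @ $8 = $1,268
Check: goods available $5,634 = COGS $4,366 + ending $1,268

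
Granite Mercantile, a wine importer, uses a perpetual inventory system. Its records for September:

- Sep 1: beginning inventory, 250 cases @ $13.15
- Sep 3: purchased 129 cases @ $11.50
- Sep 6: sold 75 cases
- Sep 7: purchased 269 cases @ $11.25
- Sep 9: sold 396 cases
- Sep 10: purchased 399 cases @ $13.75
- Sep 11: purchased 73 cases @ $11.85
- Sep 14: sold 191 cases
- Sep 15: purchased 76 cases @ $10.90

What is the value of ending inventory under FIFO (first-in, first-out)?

Sep 6, 75 sold [FIFO — oldest first]: 75 @ $13.15 = $986.25
Sep 9, 396 sold [FIFO — oldest first]: 175 @ $13.15 + 129 @ $11.50 + 92 @ $11.25 = $4,819.75
Sep 14, 191 sold [FIFO — oldest first]: 177 @ $11.25 + 14 @ $13.75 = $2,183.75
Total COGS = $986.25 + $4,819.75 + $2,183.75 = $7,989.75
Ending inventory: 385 @ $13.75 + 73 @ $11.85 + 76 @ $10.90 = $6,987.20

Ending inventory = $6,987.20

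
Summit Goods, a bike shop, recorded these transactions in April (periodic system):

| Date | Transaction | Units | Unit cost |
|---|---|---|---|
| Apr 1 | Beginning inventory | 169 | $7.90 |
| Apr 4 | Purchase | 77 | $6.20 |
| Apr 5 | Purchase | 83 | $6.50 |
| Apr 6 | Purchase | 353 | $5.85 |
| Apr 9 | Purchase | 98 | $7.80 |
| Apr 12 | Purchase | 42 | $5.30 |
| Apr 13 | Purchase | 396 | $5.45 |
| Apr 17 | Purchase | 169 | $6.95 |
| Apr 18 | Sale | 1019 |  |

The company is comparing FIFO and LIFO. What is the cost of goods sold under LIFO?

COGS = $6,156.65

FIFO COGS: 169 @ $7.90 + 77 @ $6.20 + 83 @ $6.50 + 353 @ $5.85 + 98 @ $7.80 + 42 @ $5.30 + 197 @ $5.45 = $6,477.70
LIFO COGS: 169 @ $6.95 + 396 @ $5.45 + 42 @ $5.30 + 98 @ $7.80 + 314 @ $5.85 = $6,156.65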